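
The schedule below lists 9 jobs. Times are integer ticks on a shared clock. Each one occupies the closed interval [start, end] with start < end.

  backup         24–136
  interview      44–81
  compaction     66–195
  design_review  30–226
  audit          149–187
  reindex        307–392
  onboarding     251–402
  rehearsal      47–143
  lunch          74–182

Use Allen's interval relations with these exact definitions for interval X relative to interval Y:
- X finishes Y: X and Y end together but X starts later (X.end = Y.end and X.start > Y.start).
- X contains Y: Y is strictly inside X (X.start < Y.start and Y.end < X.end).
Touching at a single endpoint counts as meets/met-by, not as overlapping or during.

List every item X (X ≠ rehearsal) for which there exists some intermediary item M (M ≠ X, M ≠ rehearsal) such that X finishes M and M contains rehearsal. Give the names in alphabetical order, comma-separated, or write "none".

none

Target rehearsal = [47, 143].
Intermediaries M with M contains rehearsal: design_review.
Via design_review — items with X finishes design_review: none.
Union: none.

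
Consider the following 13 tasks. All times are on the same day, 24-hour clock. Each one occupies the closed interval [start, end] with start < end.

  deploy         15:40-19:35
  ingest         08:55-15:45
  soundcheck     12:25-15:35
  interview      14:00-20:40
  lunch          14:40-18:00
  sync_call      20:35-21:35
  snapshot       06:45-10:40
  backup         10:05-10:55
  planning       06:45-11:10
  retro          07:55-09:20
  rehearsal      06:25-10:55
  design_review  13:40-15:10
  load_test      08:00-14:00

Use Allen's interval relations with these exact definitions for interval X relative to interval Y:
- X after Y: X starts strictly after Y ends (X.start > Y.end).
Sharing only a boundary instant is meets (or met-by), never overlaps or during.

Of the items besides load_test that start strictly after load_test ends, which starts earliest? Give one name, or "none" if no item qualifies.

Target load_test = [08:00, 14:00].
backup [10:05, 10:55] → during → excluded.
deploy [15:40, 19:35] → after → candidate.
design_review [13:40, 15:10] → overlapped-by → excluded.
ingest [08:55, 15:45] → overlapped-by → excluded.
interview [14:00, 20:40] → met-by → excluded.
lunch [14:40, 18:00] → after → candidate.
planning [06:45, 11:10] → overlaps → excluded.
rehearsal [06:25, 10:55] → overlaps → excluded.
retro [07:55, 09:20] → overlaps → excluded.
snapshot [06:45, 10:40] → overlaps → excluded.
soundcheck [12:25, 15:35] → overlapped-by → excluded.
sync_call [20:35, 21:35] → after → candidate.
Among candidates, earliest start is 14:40 → lunch.

lunch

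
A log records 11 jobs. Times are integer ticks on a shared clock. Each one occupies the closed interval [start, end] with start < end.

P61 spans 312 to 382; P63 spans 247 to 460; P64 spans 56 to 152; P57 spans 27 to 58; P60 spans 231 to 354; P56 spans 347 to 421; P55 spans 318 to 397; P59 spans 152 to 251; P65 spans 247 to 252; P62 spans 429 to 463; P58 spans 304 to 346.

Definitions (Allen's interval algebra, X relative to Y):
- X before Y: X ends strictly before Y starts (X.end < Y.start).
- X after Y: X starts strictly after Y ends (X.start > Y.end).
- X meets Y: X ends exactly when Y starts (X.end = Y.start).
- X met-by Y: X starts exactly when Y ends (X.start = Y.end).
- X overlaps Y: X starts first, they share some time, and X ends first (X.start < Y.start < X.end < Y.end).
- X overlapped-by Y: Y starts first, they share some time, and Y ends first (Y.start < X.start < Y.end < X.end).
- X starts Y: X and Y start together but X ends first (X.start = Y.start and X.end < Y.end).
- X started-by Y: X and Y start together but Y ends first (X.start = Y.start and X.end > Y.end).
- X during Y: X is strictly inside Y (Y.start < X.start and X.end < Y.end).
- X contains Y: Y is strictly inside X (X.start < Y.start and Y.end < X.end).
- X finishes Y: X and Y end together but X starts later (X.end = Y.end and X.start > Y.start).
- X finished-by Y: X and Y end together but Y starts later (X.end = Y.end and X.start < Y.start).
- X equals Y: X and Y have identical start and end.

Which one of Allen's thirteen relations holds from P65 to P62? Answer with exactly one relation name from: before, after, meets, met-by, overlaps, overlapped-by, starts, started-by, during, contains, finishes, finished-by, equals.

before

P65 = [247, 252]; P62 = [429, 463].
Compare endpoints: P65.start < P62.start, P65.start < P62.end, P65.end < P62.start, P65.end < P62.end.
That pattern is 'before'.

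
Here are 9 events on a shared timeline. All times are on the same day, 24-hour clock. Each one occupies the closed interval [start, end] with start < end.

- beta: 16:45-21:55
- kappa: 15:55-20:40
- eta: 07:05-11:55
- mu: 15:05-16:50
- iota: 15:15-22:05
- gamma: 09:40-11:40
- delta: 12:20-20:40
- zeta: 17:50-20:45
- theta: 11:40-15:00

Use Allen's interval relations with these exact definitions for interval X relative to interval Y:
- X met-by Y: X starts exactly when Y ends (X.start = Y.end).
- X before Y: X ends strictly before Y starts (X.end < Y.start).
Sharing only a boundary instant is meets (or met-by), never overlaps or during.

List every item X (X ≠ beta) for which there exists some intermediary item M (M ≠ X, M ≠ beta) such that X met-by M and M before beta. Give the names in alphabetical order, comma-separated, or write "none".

theta

Target beta = [16:45, 21:55].
Intermediaries M with M before beta: eta, gamma, theta.
Via eta — items with X met-by eta: none.
Via gamma — items with X met-by gamma: theta.
Via theta — items with X met-by theta: none.
Union: theta.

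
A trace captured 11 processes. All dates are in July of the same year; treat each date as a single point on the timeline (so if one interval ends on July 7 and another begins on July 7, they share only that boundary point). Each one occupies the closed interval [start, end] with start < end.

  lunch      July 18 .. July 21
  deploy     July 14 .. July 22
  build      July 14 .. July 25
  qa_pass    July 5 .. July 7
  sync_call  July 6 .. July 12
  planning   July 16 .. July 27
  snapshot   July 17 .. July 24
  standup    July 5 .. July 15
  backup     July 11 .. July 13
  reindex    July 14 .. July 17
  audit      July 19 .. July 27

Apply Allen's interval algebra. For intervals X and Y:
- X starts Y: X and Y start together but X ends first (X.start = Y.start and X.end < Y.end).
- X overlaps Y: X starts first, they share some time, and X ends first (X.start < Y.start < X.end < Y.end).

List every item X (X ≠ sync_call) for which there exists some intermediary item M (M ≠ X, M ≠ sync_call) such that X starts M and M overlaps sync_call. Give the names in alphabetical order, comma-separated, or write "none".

none

Target sync_call = [July 6, July 12].
Intermediaries M with M overlaps sync_call: qa_pass.
Via qa_pass — items with X starts qa_pass: none.
Union: none.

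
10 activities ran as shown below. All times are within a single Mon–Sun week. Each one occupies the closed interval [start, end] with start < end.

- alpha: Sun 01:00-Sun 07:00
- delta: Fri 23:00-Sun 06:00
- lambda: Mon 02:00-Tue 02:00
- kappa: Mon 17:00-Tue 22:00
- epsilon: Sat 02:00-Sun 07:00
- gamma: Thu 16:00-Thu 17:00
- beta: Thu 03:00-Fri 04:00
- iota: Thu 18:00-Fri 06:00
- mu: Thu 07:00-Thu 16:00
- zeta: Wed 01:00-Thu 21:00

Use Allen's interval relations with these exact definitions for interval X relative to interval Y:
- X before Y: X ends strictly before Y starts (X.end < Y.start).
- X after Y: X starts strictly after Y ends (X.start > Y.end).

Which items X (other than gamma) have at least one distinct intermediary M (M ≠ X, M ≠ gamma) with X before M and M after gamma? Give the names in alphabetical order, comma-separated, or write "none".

Target gamma = [Thu 16:00, Thu 17:00].
Intermediaries M with M after gamma: alpha, delta, epsilon, iota.
Via alpha — items with X before alpha: beta, iota, kappa, lambda, mu, zeta.
Via delta — items with X before delta: beta, iota, kappa, lambda, mu, zeta.
Via epsilon — items with X before epsilon: beta, iota, kappa, lambda, mu, zeta.
Via iota — items with X before iota: kappa, lambda, mu.
Union: beta, iota, kappa, lambda, mu, zeta.

beta, iota, kappa, lambda, mu, zeta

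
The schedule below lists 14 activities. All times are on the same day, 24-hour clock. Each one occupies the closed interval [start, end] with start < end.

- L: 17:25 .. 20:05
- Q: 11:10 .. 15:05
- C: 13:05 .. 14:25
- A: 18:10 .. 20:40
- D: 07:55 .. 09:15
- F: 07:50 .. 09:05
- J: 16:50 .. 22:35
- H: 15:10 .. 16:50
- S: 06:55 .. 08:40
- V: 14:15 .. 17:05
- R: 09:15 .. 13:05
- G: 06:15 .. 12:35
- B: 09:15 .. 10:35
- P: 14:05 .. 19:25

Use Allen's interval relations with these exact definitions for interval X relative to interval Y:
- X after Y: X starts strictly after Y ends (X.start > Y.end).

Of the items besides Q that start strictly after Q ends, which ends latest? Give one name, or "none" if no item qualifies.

J

Target Q = [11:10, 15:05].
A [18:10, 20:40] → after → candidate.
B [09:15, 10:35] → before → excluded.
C [13:05, 14:25] → during → excluded.
D [07:55, 09:15] → before → excluded.
F [07:50, 09:05] → before → excluded.
G [06:15, 12:35] → overlaps → excluded.
H [15:10, 16:50] → after → candidate.
J [16:50, 22:35] → after → candidate.
L [17:25, 20:05] → after → candidate.
P [14:05, 19:25] → overlapped-by → excluded.
R [09:15, 13:05] → overlaps → excluded.
S [06:55, 08:40] → before → excluded.
V [14:15, 17:05] → overlapped-by → excluded.
Among candidates, latest end is 22:35 → J.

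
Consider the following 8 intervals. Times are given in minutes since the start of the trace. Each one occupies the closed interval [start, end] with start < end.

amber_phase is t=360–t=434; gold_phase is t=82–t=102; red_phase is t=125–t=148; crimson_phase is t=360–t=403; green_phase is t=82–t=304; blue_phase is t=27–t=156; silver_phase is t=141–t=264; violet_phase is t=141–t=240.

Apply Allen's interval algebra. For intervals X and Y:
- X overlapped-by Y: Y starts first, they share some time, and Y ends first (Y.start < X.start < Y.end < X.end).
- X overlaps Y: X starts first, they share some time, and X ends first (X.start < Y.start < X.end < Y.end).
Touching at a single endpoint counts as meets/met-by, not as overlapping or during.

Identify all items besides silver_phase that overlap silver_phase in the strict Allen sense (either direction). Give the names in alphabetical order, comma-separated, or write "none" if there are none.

Target silver_phase = [t=141, t=264].
amber_phase [t=360, t=434] → after → no.
blue_phase [t=27, t=156] → overlaps → yes.
crimson_phase [t=360, t=403] → after → no.
gold_phase [t=82, t=102] → before → no.
green_phase [t=82, t=304] → contains → no.
red_phase [t=125, t=148] → overlaps → yes.
violet_phase [t=141, t=240] → starts → no.
Result: blue_phase, red_phase.

blue_phase, red_phase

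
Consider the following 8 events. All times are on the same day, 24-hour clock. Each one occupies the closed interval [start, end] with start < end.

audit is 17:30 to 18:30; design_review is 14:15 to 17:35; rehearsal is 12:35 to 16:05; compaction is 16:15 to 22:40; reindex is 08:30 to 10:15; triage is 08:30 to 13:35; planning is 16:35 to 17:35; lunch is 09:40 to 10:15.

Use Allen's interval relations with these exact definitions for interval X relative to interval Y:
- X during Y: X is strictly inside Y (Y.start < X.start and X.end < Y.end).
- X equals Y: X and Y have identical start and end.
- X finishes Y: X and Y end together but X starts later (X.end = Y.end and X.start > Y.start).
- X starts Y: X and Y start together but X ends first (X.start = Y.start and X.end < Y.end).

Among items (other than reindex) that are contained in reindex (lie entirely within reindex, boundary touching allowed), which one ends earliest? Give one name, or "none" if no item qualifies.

Target reindex = [08:30, 10:15].
audit [17:30, 18:30] → after → excluded.
compaction [16:15, 22:40] → after → excluded.
design_review [14:15, 17:35] → after → excluded.
lunch [09:40, 10:15] → finishes → candidate.
planning [16:35, 17:35] → after → excluded.
rehearsal [12:35, 16:05] → after → excluded.
triage [08:30, 13:35] → started-by → excluded.
Among candidates, earliest end is 10:15 → lunch.

lunch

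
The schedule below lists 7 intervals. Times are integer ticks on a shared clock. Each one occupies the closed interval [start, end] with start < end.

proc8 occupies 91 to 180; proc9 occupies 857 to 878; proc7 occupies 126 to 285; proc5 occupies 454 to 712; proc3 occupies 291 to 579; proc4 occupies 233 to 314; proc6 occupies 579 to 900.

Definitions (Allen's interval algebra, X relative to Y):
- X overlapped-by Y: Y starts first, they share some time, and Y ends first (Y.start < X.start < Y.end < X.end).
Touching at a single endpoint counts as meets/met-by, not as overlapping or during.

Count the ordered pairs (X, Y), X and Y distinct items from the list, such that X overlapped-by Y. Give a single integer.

5

Checking all 42 ordered pairs for relation 'overlapped-by'; matching pairs in alphabetical order:
(proc3, proc4): proc3 overlapped-by proc4 ✓
(proc4, proc7): proc4 overlapped-by proc7 ✓
(proc5, proc3): proc5 overlapped-by proc3 ✓
(proc6, proc5): proc6 overlapped-by proc5 ✓
(proc7, proc8): proc7 overlapped-by proc8 ✓
Count: 5.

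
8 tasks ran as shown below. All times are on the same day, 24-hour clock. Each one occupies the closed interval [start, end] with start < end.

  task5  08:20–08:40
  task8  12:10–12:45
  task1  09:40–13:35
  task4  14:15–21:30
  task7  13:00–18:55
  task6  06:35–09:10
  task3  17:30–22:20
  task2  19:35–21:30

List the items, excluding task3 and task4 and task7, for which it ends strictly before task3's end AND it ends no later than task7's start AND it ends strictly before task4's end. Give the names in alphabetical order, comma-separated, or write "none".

Conditions: its end is strictly before task3's end (X.end < 22:20) AND its end is no later than task7's start (X.end <= 13:00) AND its end is strictly before task4's end (X.end < 21:30).
task1: end 13:35 < 22:20? ✓; end 13:35 <= 13:00? ✗; end 13:35 < 21:30? ✓ → no.
task2: end 21:30 < 22:20? ✓; end 21:30 <= 13:00? ✗; end 21:30 < 21:30? ✗ → no.
task5: end 08:40 < 22:20? ✓; end 08:40 <= 13:00? ✓; end 08:40 < 21:30? ✓ → yes.
task6: end 09:10 < 22:20? ✓; end 09:10 <= 13:00? ✓; end 09:10 < 21:30? ✓ → yes.
task8: end 12:45 < 22:20? ✓; end 12:45 <= 13:00? ✓; end 12:45 < 21:30? ✓ → yes.
Result: task5, task6, task8.

task5, task6, task8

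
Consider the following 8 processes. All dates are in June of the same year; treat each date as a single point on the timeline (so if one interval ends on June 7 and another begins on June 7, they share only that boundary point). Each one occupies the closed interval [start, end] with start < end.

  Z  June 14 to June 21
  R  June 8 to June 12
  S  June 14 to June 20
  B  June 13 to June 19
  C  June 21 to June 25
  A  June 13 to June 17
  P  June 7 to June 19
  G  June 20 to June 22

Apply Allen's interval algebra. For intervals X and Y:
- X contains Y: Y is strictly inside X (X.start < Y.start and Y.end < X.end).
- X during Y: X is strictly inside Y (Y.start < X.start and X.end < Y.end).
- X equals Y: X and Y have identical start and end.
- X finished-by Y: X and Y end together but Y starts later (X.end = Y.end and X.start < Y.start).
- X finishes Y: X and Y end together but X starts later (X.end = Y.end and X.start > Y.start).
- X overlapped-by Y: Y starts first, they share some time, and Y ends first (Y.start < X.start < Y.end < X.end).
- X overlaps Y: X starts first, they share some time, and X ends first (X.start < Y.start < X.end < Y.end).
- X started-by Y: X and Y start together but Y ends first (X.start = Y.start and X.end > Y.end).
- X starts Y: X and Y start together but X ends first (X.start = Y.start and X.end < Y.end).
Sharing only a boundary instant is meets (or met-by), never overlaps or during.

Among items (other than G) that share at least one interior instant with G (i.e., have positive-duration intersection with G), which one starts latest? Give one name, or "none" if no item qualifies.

Target G = [June 20, June 22].
A [June 13, June 17] → before → excluded.
B [June 13, June 19] → before → excluded.
C [June 21, June 25] → overlapped-by → candidate.
P [June 7, June 19] → before → excluded.
R [June 8, June 12] → before → excluded.
S [June 14, June 20] → meets → excluded.
Z [June 14, June 21] → overlaps → candidate.
Among candidates, latest start is June 21 → C.

C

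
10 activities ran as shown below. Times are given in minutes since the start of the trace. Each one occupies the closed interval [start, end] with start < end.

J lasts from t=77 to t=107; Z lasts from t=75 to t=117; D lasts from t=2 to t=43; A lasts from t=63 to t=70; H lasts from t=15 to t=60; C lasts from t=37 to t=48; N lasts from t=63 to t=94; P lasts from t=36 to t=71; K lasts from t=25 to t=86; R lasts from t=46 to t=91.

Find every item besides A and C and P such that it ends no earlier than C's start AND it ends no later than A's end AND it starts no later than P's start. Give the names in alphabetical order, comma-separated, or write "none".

Conditions: its end is no earlier than C's start (X.end >= t=37) AND its end is no later than A's end (X.end <= t=70) AND its start is no later than P's start (X.start <= t=36).
D: end t=43 >= t=37? ✓; end t=43 <= t=70? ✓; start t=2 <= t=36? ✓ → yes.
H: end t=60 >= t=37? ✓; end t=60 <= t=70? ✓; start t=15 <= t=36? ✓ → yes.
J: end t=107 >= t=37? ✓; end t=107 <= t=70? ✗; start t=77 <= t=36? ✗ → no.
K: end t=86 >= t=37? ✓; end t=86 <= t=70? ✗; start t=25 <= t=36? ✓ → no.
N: end t=94 >= t=37? ✓; end t=94 <= t=70? ✗; start t=63 <= t=36? ✗ → no.
R: end t=91 >= t=37? ✓; end t=91 <= t=70? ✗; start t=46 <= t=36? ✗ → no.
Z: end t=117 >= t=37? ✓; end t=117 <= t=70? ✗; start t=75 <= t=36? ✗ → no.
Result: D, H.

D, H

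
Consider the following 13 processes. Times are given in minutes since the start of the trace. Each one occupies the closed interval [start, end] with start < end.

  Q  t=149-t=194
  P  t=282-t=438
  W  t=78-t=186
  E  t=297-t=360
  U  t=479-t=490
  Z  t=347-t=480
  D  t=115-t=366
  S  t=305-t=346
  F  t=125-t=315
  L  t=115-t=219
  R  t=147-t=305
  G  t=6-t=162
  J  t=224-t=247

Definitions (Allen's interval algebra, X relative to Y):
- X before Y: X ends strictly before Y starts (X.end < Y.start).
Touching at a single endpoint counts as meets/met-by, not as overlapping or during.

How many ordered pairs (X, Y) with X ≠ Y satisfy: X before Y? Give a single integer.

Checking all 156 ordered pairs for relation 'before'; matching pairs in alphabetical order:
(D, U): D before U ✓
(E, U): E before U ✓
(F, U): F before U ✓
(F, Z): F before Z ✓
(G, E): G before E ✓
(G, J): G before J ✓
(G, P): G before P ✓
(G, S): G before S ✓
(G, U): G before U ✓
(G, Z): G before Z ✓
(J, E): J before E ✓
(J, P): J before P ✓
(J, S): J before S ✓
(J, U): J before U ✓
(J, Z): J before Z ✓
(L, E): L before E ✓
(L, J): L before J ✓
(L, P): L before P ✓
(L, S): L before S ✓
(L, U): L before U ✓
(L, Z): L before Z ✓
(P, U): P before U ✓
(Q, E): Q before E ✓
(Q, J): Q before J ✓
... plus 14 further pairs not listed.
Count: 38.

38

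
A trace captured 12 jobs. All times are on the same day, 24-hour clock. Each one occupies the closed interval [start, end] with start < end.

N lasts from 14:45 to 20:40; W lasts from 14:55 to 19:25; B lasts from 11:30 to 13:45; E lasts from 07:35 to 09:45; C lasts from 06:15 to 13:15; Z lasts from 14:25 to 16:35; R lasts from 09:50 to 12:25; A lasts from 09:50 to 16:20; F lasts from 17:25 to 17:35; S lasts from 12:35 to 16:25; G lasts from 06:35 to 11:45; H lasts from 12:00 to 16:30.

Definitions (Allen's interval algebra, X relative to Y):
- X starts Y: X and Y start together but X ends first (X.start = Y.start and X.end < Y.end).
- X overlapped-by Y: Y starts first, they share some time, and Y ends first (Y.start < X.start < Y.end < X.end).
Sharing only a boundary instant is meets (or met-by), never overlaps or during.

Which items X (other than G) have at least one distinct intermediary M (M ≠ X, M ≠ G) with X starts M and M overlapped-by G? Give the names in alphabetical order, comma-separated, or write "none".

Target G = [06:35, 11:45].
Intermediaries M with M overlapped-by G: A, B, R.
Via A — items with X starts A: R.
Via B — items with X starts B: none.
Via R — items with X starts R: none.
Union: R.

R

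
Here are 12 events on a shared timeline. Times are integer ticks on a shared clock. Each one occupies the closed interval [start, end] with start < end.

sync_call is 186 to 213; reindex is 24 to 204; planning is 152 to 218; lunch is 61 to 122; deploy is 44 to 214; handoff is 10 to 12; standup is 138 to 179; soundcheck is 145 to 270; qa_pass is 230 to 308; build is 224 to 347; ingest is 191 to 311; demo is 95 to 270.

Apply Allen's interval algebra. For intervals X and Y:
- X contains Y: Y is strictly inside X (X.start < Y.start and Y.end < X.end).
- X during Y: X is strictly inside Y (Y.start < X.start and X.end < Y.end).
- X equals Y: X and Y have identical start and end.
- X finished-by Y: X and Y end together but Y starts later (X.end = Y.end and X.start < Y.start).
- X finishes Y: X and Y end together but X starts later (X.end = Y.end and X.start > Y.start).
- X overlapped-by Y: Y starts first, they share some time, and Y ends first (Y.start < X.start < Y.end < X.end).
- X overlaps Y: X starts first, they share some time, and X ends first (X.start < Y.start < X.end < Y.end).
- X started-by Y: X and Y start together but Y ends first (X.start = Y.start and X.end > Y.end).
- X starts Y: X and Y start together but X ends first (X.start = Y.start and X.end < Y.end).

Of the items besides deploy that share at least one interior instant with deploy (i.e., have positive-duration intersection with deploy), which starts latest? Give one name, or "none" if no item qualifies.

ingest

Target deploy = [44, 214].
build [224, 347] → after → excluded.
demo [95, 270] → overlapped-by → candidate.
handoff [10, 12] → before → excluded.
ingest [191, 311] → overlapped-by → candidate.
lunch [61, 122] → during → candidate.
planning [152, 218] → overlapped-by → candidate.
qa_pass [230, 308] → after → excluded.
reindex [24, 204] → overlaps → candidate.
soundcheck [145, 270] → overlapped-by → candidate.
standup [138, 179] → during → candidate.
sync_call [186, 213] → during → candidate.
Among candidates, latest start is 191 → ingest.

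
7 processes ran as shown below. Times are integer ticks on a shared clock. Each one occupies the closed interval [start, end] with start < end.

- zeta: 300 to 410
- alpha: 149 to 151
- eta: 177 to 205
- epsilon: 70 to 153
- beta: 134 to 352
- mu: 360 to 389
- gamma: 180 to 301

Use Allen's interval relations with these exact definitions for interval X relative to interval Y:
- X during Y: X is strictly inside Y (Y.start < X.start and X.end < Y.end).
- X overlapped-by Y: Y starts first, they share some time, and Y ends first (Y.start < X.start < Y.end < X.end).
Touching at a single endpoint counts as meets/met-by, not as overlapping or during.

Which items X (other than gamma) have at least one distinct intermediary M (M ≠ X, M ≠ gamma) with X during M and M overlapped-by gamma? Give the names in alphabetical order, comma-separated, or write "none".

mu

Target gamma = [180, 301].
Intermediaries M with M overlapped-by gamma: zeta.
Via zeta — items with X during zeta: mu.
Union: mu.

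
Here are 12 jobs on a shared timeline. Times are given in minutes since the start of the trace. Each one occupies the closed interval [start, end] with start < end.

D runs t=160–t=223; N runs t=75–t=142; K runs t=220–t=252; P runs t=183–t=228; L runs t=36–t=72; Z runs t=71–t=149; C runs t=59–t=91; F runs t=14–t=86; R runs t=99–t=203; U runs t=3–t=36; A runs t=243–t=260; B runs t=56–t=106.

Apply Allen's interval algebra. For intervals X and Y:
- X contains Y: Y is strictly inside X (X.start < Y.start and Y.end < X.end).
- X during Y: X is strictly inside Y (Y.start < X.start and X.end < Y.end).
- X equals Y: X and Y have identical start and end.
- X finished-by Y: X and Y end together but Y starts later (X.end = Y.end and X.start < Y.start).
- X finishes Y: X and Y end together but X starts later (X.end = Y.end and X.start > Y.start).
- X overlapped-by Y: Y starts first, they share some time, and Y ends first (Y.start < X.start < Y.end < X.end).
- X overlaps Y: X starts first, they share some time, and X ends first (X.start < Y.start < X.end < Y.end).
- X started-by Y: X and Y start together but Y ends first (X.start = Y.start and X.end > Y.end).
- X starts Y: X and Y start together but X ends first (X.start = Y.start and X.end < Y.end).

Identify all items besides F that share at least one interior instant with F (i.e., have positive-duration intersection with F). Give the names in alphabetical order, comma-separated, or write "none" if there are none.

Target F = [t=14, t=86].
A [t=243, t=260] → after → no.
B [t=56, t=106] → overlapped-by → yes.
C [t=59, t=91] → overlapped-by → yes.
D [t=160, t=223] → after → no.
K [t=220, t=252] → after → no.
L [t=36, t=72] → during → yes.
N [t=75, t=142] → overlapped-by → yes.
P [t=183, t=228] → after → no.
R [t=99, t=203] → after → no.
U [t=3, t=36] → overlaps → yes.
Z [t=71, t=149] → overlapped-by → yes.
Result: B, C, L, N, U, Z.

B, C, L, N, U, Z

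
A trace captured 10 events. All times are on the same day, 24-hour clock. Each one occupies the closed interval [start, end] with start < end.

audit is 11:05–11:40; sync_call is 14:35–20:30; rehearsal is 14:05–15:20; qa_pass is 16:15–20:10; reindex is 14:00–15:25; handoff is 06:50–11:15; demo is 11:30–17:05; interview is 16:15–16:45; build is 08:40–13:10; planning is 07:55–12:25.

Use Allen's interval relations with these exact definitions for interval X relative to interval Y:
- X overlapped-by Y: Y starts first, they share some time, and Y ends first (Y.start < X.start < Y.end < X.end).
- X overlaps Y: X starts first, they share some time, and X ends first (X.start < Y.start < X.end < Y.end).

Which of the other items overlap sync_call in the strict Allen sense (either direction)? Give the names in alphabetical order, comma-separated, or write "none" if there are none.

demo, rehearsal, reindex

Target sync_call = [14:35, 20:30].
audit [11:05, 11:40] → before → no.
build [08:40, 13:10] → before → no.
demo [11:30, 17:05] → overlaps → yes.
handoff [06:50, 11:15] → before → no.
interview [16:15, 16:45] → during → no.
planning [07:55, 12:25] → before → no.
qa_pass [16:15, 20:10] → during → no.
rehearsal [14:05, 15:20] → overlaps → yes.
reindex [14:00, 15:25] → overlaps → yes.
Result: demo, rehearsal, reindex.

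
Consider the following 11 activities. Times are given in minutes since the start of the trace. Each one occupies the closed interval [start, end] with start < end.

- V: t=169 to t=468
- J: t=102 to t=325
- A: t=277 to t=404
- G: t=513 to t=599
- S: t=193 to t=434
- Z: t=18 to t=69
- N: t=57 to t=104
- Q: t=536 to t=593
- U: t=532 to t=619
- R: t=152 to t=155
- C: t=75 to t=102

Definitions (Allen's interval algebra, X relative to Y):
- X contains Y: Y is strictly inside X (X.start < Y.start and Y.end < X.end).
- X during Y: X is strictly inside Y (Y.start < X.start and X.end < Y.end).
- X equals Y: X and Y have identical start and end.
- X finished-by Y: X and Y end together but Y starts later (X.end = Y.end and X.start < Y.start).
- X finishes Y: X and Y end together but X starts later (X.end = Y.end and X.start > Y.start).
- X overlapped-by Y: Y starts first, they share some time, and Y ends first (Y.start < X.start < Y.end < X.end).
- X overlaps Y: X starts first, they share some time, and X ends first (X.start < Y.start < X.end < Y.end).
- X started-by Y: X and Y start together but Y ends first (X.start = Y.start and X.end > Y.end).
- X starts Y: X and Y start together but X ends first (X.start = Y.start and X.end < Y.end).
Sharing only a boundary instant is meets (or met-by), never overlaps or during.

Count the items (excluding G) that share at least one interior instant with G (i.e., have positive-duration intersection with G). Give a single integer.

Target G = [t=513, t=599].
A [t=277, t=404] → before → no.
C [t=75, t=102] → before → no.
J [t=102, t=325] → before → no.
N [t=57, t=104] → before → no.
Q [t=536, t=593] → during → counts.
R [t=152, t=155] → before → no.
S [t=193, t=434] → before → no.
U [t=532, t=619] → overlapped-by → counts.
V [t=169, t=468] → before → no.
Z [t=18, t=69] → before → no.
Total: 2.

2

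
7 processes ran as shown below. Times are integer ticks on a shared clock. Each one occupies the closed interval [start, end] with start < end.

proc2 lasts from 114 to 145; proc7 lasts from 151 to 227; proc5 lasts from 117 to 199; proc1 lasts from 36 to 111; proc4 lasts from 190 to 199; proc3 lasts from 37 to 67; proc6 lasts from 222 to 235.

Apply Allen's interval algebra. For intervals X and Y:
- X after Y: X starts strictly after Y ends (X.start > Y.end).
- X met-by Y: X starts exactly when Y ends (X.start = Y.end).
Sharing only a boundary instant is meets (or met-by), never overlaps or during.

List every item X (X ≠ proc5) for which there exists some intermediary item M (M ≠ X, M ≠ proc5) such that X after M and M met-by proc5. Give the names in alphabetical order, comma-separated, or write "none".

none

Target proc5 = [117, 199].
Intermediaries M with M met-by proc5: none.
Union: none.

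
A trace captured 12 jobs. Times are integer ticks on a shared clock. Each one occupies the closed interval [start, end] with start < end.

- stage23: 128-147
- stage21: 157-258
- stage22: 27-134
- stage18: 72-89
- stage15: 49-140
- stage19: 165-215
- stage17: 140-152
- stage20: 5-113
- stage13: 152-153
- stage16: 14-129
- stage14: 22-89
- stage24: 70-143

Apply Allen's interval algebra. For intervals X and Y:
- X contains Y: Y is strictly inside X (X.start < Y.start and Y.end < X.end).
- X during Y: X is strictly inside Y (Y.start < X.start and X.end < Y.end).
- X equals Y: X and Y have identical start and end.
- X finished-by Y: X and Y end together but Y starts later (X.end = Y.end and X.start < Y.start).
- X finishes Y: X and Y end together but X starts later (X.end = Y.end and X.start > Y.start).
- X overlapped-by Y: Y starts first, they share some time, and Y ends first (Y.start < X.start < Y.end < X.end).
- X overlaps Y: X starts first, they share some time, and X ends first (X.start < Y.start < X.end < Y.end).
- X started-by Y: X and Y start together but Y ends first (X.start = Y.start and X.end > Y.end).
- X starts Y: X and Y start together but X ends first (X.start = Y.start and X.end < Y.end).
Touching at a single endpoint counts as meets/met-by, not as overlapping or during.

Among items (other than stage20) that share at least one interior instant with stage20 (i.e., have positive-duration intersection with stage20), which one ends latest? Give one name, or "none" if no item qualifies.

Target stage20 = [5, 113].
stage13 [152, 153] → after → excluded.
stage14 [22, 89] → during → candidate.
stage15 [49, 140] → overlapped-by → candidate.
stage16 [14, 129] → overlapped-by → candidate.
stage17 [140, 152] → after → excluded.
stage18 [72, 89] → during → candidate.
stage19 [165, 215] → after → excluded.
stage21 [157, 258] → after → excluded.
stage22 [27, 134] → overlapped-by → candidate.
stage23 [128, 147] → after → excluded.
stage24 [70, 143] → overlapped-by → candidate.
Among candidates, latest end is 143 → stage24.

stage24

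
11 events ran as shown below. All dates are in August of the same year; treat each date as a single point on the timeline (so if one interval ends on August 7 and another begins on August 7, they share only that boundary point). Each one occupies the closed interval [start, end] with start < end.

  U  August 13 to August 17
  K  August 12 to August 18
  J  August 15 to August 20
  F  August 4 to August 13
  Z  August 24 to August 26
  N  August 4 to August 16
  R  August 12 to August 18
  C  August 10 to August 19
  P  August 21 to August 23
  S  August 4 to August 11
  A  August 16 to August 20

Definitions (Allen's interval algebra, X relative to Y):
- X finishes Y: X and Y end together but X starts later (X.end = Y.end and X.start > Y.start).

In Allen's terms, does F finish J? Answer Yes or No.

No

F = [August 4, August 13], J = [August 15, August 20].
Actual relation of F to J: before.
Asked whether 'finishes' holds → No.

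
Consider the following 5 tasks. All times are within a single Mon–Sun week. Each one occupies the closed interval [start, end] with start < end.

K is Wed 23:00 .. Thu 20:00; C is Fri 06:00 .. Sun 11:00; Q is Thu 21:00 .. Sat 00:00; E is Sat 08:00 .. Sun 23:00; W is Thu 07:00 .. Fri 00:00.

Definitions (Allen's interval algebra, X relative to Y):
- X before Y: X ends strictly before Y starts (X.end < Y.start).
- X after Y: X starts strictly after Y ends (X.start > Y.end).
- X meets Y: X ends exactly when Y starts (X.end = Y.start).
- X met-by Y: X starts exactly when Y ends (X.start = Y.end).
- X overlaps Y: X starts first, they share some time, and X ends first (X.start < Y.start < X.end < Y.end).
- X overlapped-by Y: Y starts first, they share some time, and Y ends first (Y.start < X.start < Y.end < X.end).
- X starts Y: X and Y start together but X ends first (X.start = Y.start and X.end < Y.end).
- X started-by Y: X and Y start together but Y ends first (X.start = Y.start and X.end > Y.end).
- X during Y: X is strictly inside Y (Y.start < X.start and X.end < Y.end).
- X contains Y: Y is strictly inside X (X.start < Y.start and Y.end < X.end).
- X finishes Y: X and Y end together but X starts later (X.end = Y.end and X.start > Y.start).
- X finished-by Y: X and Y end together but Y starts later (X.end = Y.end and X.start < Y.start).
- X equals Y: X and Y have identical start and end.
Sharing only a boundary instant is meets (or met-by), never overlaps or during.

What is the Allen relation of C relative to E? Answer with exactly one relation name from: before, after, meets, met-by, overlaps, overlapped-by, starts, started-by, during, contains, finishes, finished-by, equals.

C = [Fri 06:00, Sun 11:00]; E = [Sat 08:00, Sun 23:00].
Compare endpoints: C.start < E.start, C.start < E.end, C.end > E.start, C.end < E.end.
That pattern is 'overlaps'.

overlaps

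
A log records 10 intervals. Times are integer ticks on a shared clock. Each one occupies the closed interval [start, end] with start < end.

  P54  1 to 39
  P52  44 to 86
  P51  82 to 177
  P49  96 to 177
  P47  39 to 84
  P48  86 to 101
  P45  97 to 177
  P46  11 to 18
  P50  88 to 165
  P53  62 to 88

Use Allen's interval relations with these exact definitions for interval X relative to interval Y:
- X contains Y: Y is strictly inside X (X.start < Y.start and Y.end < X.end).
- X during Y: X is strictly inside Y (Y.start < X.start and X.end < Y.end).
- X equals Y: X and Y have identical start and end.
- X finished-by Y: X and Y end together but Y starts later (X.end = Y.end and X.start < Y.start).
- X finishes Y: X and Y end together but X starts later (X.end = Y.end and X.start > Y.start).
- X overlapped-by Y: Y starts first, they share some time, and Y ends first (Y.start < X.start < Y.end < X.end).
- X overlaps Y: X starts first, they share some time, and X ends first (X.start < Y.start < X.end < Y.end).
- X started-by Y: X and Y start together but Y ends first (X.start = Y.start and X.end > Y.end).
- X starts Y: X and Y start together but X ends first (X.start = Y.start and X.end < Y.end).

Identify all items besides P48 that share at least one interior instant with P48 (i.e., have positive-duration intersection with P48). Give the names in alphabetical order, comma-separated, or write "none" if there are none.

P45, P49, P50, P51, P53

Target P48 = [86, 101].
P45 [97, 177] → overlapped-by → yes.
P46 [11, 18] → before → no.
P47 [39, 84] → before → no.
P49 [96, 177] → overlapped-by → yes.
P50 [88, 165] → overlapped-by → yes.
P51 [82, 177] → contains → yes.
P52 [44, 86] → meets → no.
P53 [62, 88] → overlaps → yes.
P54 [1, 39] → before → no.
Result: P45, P49, P50, P51, P53.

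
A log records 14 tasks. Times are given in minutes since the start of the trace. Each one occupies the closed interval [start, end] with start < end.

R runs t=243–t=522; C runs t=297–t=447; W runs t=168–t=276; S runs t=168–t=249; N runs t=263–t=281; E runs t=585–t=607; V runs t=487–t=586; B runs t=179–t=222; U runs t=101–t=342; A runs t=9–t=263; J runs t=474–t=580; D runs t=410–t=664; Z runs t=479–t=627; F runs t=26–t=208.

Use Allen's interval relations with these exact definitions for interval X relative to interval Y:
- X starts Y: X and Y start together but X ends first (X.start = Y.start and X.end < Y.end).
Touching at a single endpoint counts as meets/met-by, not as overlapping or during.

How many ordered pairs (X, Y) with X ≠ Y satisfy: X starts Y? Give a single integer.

Checking all 182 ordered pairs for relation 'starts'; matching pairs in alphabetical order:
(S, W): S starts W ✓
Count: 1.

1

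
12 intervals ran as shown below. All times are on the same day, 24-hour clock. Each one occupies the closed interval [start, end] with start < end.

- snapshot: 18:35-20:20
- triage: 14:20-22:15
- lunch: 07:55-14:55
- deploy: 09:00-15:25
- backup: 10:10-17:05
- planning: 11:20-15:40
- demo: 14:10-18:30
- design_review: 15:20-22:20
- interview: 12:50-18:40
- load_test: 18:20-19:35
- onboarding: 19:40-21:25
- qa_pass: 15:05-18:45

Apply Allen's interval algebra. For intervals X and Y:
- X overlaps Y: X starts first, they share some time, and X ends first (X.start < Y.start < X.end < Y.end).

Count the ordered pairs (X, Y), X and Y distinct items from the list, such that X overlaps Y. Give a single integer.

Checking all 132 ordered pairs for relation 'overlaps'; matching pairs in alphabetical order:
(backup, demo): backup overlaps demo ✓
(backup, design_review): backup overlaps design_review ✓
(backup, interview): backup overlaps interview ✓
(backup, qa_pass): backup overlaps qa_pass ✓
(backup, triage): backup overlaps triage ✓
(demo, design_review): demo overlaps design_review ✓
(demo, load_test): demo overlaps load_test ✓
(demo, qa_pass): demo overlaps qa_pass ✓
(demo, triage): demo overlaps triage ✓
(deploy, backup): deploy overlaps backup ✓
(deploy, demo): deploy overlaps demo ✓
(deploy, design_review): deploy overlaps design_review ✓
(deploy, interview): deploy overlaps interview ✓
(deploy, planning): deploy overlaps planning ✓
(deploy, qa_pass): deploy overlaps qa_pass ✓
(deploy, triage): deploy overlaps triage ✓
(interview, design_review): interview overlaps design_review ✓
(interview, load_test): interview overlaps load_test ✓
(interview, qa_pass): interview overlaps qa_pass ✓
(interview, snapshot): interview overlaps snapshot ✓
(interview, triage): interview overlaps triage ✓
(load_test, snapshot): load_test overlaps snapshot ✓
(lunch, backup): lunch overlaps backup ✓
(lunch, demo): lunch overlaps demo ✓
... plus 14 further pairs not listed.
Count: 38.

38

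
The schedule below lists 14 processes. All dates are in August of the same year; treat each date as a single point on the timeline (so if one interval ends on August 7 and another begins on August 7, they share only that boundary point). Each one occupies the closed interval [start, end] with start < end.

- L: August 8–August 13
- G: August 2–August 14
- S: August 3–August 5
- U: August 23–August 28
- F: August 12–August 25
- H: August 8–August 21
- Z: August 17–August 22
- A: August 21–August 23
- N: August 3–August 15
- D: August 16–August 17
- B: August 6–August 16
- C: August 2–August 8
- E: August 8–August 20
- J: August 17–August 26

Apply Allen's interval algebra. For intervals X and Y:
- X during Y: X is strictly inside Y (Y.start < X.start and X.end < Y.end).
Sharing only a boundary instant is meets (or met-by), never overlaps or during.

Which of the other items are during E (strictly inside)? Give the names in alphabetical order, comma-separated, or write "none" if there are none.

D

Target E = [August 8, August 20].
A [August 21, August 23] → after → no.
B [August 6, August 16] → overlaps → no.
C [August 2, August 8] → meets → no.
D [August 16, August 17] → during → yes.
F [August 12, August 25] → overlapped-by → no.
G [August 2, August 14] → overlaps → no.
H [August 8, August 21] → started-by → no.
J [August 17, August 26] → overlapped-by → no.
L [August 8, August 13] → starts → no.
N [August 3, August 15] → overlaps → no.
S [August 3, August 5] → before → no.
U [August 23, August 28] → after → no.
Z [August 17, August 22] → overlapped-by → no.
Result: D.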